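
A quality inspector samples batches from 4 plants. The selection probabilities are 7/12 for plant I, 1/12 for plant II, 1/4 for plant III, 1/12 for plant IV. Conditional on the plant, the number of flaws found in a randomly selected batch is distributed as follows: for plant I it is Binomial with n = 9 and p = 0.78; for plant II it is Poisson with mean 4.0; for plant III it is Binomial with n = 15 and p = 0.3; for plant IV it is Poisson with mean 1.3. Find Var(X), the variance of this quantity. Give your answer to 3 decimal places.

5.359

Per component, I: μ=7.02, E[X²]=50.8248; II: μ=4, E[X²]=20; III: μ=4.5, E[X²]=23.4; IV: μ=1.3, E[X²]=2.99.
E[X] = 0.583333·7.02 + 0.0833333·4 + 0.25·4.5 + 0.0833333·1.3 = 5.66167.
E[X²] = 0.583333·50.8248 + 0.0833333·20 + 0.25·23.4 + 0.0833333·2.99 = 37.4136.
Var(X) = E[X²] − (E[X])² = 37.4136 − 32.0545 = 5.35916.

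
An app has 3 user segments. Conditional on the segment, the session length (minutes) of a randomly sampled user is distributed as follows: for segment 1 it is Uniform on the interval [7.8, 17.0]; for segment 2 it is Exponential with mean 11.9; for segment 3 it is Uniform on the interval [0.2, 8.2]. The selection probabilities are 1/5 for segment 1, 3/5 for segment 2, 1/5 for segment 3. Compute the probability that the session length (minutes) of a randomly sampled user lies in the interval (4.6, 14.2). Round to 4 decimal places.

0.4548

Conditional on each segment, P(4.6 < X < 14.2): 1: 0.695652; 2: 0.376168; 3: 0.45.
By total probability, P(4.6 < X < 14.2) = 0.2·0.695652 + 0.6·0.376168 + 0.2·0.45 = 0.454831.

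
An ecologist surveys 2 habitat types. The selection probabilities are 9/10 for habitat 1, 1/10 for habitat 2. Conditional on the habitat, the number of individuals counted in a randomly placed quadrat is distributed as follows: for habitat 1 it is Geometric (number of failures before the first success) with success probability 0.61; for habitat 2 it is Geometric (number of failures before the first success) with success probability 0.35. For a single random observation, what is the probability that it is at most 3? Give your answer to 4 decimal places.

0.9613

Conditional on each habitat, P(X ≤ 3): 1: 0.976866; 2: 0.821494.
By total probability, P(X ≤ 3) = 0.9·0.976866 + 0.1·0.821494 = 0.961328.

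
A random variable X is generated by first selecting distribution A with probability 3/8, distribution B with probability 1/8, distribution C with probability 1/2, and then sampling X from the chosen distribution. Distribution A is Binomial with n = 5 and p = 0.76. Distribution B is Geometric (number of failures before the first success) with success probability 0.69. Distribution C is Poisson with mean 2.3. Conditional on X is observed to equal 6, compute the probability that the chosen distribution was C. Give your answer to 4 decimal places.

Likelihoods P(X=6 | ·): A: 0; B: 0.000612378; C: 0.0206138.
Posterior ∝ prior × likelihood. Numerator for C: 0.5·0.0206138 = 0.0103069.
Normalizing constant: 0.375·0 + 0.125·0.000612378 + 0.5·0.0206138 = 0.0103834.
P(C | observation) = 0.0103069 / 0.0103834 = 0.992628.

0.9926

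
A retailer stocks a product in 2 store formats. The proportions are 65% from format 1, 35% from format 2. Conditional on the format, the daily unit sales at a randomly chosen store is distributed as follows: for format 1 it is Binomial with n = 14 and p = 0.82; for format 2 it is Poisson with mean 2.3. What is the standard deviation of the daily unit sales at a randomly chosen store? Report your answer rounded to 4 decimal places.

Per component, 1: μ=11.48, E[X²]=133.857; 2: μ=2.3, E[X²]=7.59.
E[X] = 0.65·11.48 + 0.35·2.3 = 8.267.
E[X²] = 0.65·133.857 + 0.35·7.59 = 89.6634.
Var(X) = E[X²] − (E[X])² = 89.6634 − 68.3433 = 21.3201.
SD(X) = √21.3201 = 4.61737.

4.6174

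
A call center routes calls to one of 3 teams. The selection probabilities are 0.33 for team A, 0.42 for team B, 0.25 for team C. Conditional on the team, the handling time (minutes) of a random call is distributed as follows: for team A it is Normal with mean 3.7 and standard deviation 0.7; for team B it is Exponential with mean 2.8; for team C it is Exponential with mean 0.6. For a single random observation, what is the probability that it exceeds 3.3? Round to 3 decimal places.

0.367

Conditional on each team, P(X > 3.3): A: 0.716145; B: 0.307718; C: 0.00408677.
By total probability, P(X > 3.3) = 0.33·0.716145 + 0.42·0.307718 + 0.25·0.00408677 = 0.366591.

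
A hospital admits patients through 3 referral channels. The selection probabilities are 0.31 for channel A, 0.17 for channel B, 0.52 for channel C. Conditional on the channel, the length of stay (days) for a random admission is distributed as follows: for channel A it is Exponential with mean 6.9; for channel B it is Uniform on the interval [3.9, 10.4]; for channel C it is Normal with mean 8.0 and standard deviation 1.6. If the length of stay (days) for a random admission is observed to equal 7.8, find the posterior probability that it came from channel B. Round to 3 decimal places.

0.154

Likelihoods f(7.8 | ·): A: 0.0467961; B: 0.153846; C: 0.247399.
Posterior ∝ prior × likelihood. Numerator for B: 0.17·0.153846 = 0.0261538.
Normalizing constant: 0.31·0.0467961 + 0.17·0.153846 + 0.52·0.247399 = 0.169308.
P(B | observation) = 0.0261538 / 0.169308 = 0.154475.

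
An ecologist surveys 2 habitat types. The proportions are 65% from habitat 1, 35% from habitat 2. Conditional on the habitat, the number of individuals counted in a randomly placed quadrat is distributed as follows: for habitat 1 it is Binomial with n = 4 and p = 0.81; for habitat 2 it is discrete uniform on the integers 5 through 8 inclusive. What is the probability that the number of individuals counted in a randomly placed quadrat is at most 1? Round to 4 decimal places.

Conditional on each habitat, P(X ≤ 1): 1: 0.0235264; 2: 0.
By total probability, P(X ≤ 1) = 0.65·0.0235264 + 0.35·0 = 0.0152921.

0.0153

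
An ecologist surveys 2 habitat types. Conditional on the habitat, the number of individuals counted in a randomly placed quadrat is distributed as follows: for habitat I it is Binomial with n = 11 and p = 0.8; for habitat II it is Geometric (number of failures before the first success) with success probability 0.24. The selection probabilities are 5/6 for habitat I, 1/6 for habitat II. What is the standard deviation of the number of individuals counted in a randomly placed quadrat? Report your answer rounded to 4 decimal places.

Per component, I: μ=8.8, E[X²]=79.2; II: μ=3.16667, E[X²]=23.2222.
E[X] = 0.833333·8.8 + 0.166667·3.16667 = 7.86111.
E[X²] = 0.833333·79.2 + 0.166667·23.2222 = 69.8704.
Var(X) = E[X²] − (E[X])² = 69.8704 − 61.7971 = 8.0733.
SD(X) = √8.0733 = 2.84136.

2.8414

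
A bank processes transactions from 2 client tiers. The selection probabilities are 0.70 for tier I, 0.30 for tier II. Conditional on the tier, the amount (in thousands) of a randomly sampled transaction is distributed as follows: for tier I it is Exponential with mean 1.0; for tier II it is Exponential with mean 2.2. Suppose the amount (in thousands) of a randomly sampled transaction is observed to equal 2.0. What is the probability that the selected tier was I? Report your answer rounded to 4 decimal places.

Likelihoods f(2.0 | ·): I: 0.135335; II: 0.183132.
Posterior ∝ prior × likelihood. Numerator for I: 0.7·0.135335 = 0.0947347.
Normalizing constant: 0.7·0.135335 + 0.3·0.183132 = 0.149674.
P(I | observation) = 0.0947347 / 0.149674 = 0.632939.

0.6329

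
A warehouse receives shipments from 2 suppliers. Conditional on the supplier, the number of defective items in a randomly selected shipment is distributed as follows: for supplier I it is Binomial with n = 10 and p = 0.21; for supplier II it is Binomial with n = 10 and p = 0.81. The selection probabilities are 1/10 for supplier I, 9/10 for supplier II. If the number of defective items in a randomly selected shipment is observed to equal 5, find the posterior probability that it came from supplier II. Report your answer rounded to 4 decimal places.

Likelihoods P(X=5 | ·): I: 0.0316689; II: 0.0217567.
Posterior ∝ prior × likelihood. Numerator for II: 0.9·0.0217567 = 0.0195811.
Normalizing constant: 0.1·0.0316689 + 0.9·0.0217567 = 0.0227479.
P(II | observation) = 0.0195811 / 0.0227479 = 0.860784.

0.8608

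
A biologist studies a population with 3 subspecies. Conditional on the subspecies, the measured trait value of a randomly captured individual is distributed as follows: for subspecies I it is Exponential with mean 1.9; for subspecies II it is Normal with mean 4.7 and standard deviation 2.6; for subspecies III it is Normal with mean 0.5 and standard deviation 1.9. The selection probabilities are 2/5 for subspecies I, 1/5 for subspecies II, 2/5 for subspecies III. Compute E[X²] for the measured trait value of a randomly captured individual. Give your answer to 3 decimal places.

For each component E[X²] = Var + (mean)², giving I: 7.22; II: 28.85; III: 3.86.
Overall E[X²] = 0.4·7.22 + 0.2·28.85 + 0.4·3.86 = 10.202.

10.202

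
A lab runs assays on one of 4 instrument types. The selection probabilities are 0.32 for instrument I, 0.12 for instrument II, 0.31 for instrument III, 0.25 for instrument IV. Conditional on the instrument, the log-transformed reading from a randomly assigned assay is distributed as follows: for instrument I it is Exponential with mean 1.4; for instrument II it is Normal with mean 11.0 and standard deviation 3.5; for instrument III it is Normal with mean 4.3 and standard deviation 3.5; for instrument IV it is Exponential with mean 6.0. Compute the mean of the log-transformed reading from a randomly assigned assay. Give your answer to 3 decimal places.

Component means — I: 1.4; II: 11; III: 4.3; IV: 6.
E[X] = 0.32·1.4 + 0.12·11 + 0.31·4.3 + 0.25·6 = 4.601.

4.601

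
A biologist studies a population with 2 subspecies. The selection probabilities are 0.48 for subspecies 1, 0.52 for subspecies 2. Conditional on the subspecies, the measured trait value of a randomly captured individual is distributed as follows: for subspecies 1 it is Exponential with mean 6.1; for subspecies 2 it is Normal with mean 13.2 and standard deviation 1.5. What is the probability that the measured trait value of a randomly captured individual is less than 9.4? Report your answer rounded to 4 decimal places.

0.3801

Conditional on each subspecies, P(X < 9.4): 1: 0.78583; 2: 0.00564917.
By total probability, P(X < 9.4) = 0.48·0.78583 + 0.52·0.00564917 = 0.380136.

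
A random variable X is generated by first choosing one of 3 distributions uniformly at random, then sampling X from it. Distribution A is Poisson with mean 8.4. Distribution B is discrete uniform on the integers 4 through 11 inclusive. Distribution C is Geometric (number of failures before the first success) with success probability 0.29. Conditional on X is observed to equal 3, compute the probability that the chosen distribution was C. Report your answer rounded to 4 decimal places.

0.8237

Likelihoods P(X=3 | ·): A: 0.0222133; B: 0; C: 0.103794.
Posterior ∝ prior × likelihood. Numerator for C: 0.333333·0.103794 = 0.0345981.
Normalizing constant: 0.333333·0.0222133 + 0.333333·0 + 0.333333·0.103794 = 0.0420025.
P(C | observation) = 0.0345981 / 0.0420025 = 0.823714.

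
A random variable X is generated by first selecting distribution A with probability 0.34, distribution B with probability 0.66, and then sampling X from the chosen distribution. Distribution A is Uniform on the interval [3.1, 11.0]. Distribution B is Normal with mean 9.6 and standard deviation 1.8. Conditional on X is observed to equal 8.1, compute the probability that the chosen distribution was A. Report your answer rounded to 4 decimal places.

0.2940

Likelihoods f(8.1 | ·): A: 0.126582; B: 0.156618.
Posterior ∝ prior × likelihood. Numerator for A: 0.34·0.126582 = 0.043038.
Normalizing constant: 0.34·0.126582 + 0.66·0.156618 = 0.146406.
P(A | observation) = 0.043038 / 0.146406 = 0.293964.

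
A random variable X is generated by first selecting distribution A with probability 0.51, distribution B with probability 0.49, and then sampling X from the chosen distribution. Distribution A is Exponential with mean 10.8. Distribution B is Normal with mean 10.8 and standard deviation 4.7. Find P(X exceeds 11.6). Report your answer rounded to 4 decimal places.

Conditional on each component, P(X > 11.6): A: 0.341614; B: 0.432421.
By total probability, P(X > 11.6) = 0.51·0.341614 + 0.49·0.432421 = 0.38611.

0.3861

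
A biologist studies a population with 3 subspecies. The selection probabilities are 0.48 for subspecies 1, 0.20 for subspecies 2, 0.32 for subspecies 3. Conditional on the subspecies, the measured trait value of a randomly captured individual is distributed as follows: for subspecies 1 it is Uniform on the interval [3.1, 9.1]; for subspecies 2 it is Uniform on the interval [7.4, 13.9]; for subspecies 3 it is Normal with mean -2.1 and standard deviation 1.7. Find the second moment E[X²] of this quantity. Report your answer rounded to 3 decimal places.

45.025

For each component E[X²] = Var + (mean)², giving 1: 40.21; 2: 116.943; 3: 7.3.
Overall E[X²] = 0.48·40.21 + 0.2·116.943 + 0.32·7.3 = 45.0255.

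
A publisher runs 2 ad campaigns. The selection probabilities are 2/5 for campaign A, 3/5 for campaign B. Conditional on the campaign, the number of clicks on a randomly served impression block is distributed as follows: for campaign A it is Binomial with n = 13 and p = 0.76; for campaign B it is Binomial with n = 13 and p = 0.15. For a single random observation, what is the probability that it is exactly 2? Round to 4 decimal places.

Conditional on each campaign, P(X = 2): A: 6.8556e-06; B: 0.293687.
By total probability, P(X = 2) = 0.4·6.8556e-06 + 0.6·0.293687 = 0.176215.

0.1762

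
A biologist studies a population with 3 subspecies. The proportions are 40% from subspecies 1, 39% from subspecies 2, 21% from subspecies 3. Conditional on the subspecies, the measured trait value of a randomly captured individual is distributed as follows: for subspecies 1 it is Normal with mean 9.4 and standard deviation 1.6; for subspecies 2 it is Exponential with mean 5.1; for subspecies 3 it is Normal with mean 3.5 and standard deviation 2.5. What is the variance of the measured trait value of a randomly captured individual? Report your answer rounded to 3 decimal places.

18.499

Per component, 1: μ=9.4, E[X²]=90.92; 2: μ=5.1, E[X²]=52.02; 3: μ=3.5, E[X²]=18.5.
E[X] = 0.4·9.4 + 0.39·5.1 + 0.21·3.5 = 6.484.
E[X²] = 0.4·90.92 + 0.39·52.02 + 0.21·18.5 = 60.5408.
Var(X) = E[X²] − (E[X])² = 60.5408 − 42.0423 = 18.4985.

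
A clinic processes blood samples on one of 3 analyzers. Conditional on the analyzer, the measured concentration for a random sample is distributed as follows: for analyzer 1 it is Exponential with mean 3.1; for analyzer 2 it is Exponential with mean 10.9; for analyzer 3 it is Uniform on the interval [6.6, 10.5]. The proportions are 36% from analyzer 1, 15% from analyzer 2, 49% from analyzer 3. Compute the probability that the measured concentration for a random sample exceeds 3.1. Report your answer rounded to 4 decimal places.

0.7353

Conditional on each analyzer, P(X > 3.1): 1: 0.367879; 2: 0.752463; 3: 1.
By total probability, P(X > 3.1) = 0.36·0.367879 + 0.15·0.752463 + 0.49·1 = 0.735306.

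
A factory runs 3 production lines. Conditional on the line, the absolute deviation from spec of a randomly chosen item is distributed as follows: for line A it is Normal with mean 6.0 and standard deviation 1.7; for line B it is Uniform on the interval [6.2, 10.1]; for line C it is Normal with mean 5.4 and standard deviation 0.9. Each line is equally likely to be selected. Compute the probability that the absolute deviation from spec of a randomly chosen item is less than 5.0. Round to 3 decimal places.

Conditional on each line, P(X < 5.0): A: 0.278187; B: 0; C: 0.328361.
By total probability, P(X < 5.0) = 0.333333·0.278187 + 0.333333·0 + 0.333333·0.328361 = 0.202183.

0.202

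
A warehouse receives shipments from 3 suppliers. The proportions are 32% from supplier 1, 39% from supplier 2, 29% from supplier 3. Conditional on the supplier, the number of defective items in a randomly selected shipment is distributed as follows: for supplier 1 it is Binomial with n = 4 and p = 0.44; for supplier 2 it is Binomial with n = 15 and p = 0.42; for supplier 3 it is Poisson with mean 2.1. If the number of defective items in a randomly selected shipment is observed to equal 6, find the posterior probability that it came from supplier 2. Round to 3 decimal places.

Likelihoods P(X=6 | ·): 1: 0; 2: 0.204057; 3: 0.014587.
Posterior ∝ prior × likelihood. Numerator for 2: 0.39·0.204057 = 0.0795823.
Normalizing constant: 0.32·0 + 0.39·0.204057 + 0.29·0.014587 = 0.0838125.
P(2 | observation) = 0.0795823 / 0.0838125 = 0.949528.

0.950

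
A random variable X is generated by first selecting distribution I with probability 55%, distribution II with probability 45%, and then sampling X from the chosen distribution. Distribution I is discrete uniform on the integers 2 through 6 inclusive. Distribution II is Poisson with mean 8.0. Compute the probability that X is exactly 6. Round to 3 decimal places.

Conditional on each component, P(X = 6): I: 0.2; II: 0.122138.
By total probability, P(X = 6) = 0.55·0.2 + 0.45·0.122138 = 0.164962.

0.165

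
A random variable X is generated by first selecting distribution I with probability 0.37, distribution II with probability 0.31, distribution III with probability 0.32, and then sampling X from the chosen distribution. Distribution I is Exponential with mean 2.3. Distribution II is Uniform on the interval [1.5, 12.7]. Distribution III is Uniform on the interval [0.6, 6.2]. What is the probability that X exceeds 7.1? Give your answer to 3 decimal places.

0.172

Conditional on each component, P(X > 7.1): I: 0.0456406; II: 0.5; III: 0.
By total probability, P(X > 7.1) = 0.37·0.0456406 + 0.31·0.5 + 0.32·0 = 0.171887.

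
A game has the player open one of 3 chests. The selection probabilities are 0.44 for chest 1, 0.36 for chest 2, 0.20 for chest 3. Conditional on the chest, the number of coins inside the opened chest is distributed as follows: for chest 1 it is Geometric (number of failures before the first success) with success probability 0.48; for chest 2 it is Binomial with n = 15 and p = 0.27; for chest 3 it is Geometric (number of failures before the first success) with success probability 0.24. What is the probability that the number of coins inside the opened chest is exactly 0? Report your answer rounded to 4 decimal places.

Conditional on each chest, P(X = 0): 1: 0.48; 2: 0.00890929; 3: 0.24.
By total probability, P(X = 0) = 0.44·0.48 + 0.36·0.00890929 + 0.2·0.24 = 0.262407.

0.2624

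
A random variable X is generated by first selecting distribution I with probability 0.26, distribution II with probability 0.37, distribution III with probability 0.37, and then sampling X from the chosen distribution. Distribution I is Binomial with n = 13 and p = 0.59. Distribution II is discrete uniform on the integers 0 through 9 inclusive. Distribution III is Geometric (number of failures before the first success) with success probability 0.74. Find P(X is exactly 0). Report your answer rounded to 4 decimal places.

Conditional on each component, P(X = 0): I: 9.25103e-06; II: 0.1; III: 0.74.
By total probability, P(X = 0) = 0.26·9.25103e-06 + 0.37·0.1 + 0.37·0.74 = 0.310802.

0.3108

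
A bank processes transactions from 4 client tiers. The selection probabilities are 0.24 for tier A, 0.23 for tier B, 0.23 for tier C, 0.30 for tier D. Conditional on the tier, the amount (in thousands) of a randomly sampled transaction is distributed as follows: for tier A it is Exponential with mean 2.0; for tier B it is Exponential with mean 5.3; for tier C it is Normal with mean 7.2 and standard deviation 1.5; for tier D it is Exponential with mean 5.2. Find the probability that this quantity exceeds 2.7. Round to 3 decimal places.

Conditional on each tier, P(X > 2.7): A: 0.25924; B: 0.600836; C: 0.99865; D: 0.594978.
By total probability, P(X > 2.7) = 0.24·0.25924 + 0.23·0.600836 + 0.23·0.99865 + 0.3·0.594978 = 0.608593.

0.609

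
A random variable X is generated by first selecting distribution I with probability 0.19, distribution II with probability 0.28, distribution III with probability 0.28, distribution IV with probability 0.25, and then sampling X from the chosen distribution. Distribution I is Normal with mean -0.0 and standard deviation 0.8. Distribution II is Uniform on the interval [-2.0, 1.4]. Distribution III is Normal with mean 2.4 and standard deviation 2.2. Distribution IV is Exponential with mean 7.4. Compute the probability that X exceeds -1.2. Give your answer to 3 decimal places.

0.907

Conditional on each component, P(X > -1.2): I: 0.933193; II: 0.764706; III: 0.949118; IV: 1.
By total probability, P(X > -1.2) = 0.19·0.933193 + 0.28·0.764706 + 0.28·0.949118 + 0.25·1 = 0.907177.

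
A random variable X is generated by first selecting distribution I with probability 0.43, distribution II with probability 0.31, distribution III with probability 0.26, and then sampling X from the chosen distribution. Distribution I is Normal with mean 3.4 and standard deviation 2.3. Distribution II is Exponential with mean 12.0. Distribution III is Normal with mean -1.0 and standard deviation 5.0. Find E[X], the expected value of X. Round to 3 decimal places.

4.922

Component means — I: 3.4; II: 12; III: -1.
E[X] = 0.43·3.4 + 0.31·12 + 0.26·-1 = 4.922.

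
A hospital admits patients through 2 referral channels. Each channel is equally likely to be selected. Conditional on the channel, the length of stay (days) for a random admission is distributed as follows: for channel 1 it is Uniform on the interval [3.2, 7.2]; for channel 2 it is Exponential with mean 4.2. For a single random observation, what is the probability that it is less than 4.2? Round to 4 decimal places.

Conditional on each channel, P(X < 4.2): 1: 0.25; 2: 0.632121.
By total probability, P(X < 4.2) = 0.5·0.25 + 0.5·0.632121 = 0.44106.

0.4411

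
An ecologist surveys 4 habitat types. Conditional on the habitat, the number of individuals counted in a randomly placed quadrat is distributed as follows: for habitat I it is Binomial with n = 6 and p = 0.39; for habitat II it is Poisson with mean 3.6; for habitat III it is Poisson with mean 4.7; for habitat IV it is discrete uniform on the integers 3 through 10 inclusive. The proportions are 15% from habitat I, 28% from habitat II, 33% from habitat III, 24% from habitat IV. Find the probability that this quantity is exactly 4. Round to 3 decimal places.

0.164

Conditional on each habitat, P(X = 4): I: 0.129125; II: 0.191222; III: 0.184925; IV: 0.125.
By total probability, P(X = 4) = 0.15·0.129125 + 0.28·0.191222 + 0.33·0.184925 + 0.24·0.125 = 0.163936.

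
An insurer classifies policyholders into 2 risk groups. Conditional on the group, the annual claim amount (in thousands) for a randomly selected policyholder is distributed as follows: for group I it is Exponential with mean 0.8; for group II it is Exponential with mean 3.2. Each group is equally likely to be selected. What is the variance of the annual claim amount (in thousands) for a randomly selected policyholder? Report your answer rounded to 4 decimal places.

Per component, I: μ=0.8, E[X²]=1.28; II: μ=3.2, E[X²]=20.48.
E[X] = 0.5·0.8 + 0.5·3.2 = 2.
E[X²] = 0.5·1.28 + 0.5·20.48 = 10.88.
Var(X) = E[X²] − (E[X])² = 10.88 − 4 = 6.88.

6.8800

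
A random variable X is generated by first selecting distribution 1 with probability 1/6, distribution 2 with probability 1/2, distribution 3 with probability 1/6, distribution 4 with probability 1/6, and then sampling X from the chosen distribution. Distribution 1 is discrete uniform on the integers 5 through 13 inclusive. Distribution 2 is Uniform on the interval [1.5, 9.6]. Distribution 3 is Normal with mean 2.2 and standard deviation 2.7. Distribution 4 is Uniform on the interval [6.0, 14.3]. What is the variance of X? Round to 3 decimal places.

Per component, 1: μ=9, E[X²]=87.6667; 2: μ=5.55, E[X²]=36.27; 3: μ=2.2, E[X²]=12.13; 4: μ=10.15, E[X²]=108.763.
E[X] = 0.166667·9 + 0.5·5.55 + 0.166667·2.2 + 0.166667·10.15 = 6.33333.
E[X²] = 0.166667·87.6667 + 0.5·36.27 + 0.166667·12.13 + 0.166667·108.763 = 52.895.
Var(X) = E[X²] − (E[X])² = 52.895 − 40.1111 = 12.7839.

12.784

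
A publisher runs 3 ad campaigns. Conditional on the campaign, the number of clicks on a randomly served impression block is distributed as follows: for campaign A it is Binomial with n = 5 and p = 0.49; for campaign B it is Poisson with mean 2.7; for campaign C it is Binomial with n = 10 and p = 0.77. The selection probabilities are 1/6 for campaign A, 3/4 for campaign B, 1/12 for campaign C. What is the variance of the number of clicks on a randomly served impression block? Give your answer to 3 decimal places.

4.334

Per component, A: μ=2.45, E[X²]=7.252; B: μ=2.7, E[X²]=9.99; C: μ=7.7, E[X²]=61.061.
E[X] = 0.166667·2.45 + 0.75·2.7 + 0.0833333·7.7 = 3.075.
E[X²] = 0.166667·7.252 + 0.75·9.99 + 0.0833333·61.061 = 13.7896.
Var(X) = E[X²] − (E[X])² = 13.7896 − 9.45563 = 4.33396.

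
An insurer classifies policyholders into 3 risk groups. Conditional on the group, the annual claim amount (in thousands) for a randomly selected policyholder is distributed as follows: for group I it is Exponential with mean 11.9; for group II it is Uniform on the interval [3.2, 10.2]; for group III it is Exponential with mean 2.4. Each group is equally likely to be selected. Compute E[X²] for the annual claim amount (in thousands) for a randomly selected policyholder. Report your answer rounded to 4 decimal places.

114.5711

For each component E[X²] = Var + (mean)², giving I: 283.22; II: 48.9733; III: 11.52.
Overall E[X²] = 0.333333·283.22 + 0.333333·48.9733 + 0.333333·11.52 = 114.571.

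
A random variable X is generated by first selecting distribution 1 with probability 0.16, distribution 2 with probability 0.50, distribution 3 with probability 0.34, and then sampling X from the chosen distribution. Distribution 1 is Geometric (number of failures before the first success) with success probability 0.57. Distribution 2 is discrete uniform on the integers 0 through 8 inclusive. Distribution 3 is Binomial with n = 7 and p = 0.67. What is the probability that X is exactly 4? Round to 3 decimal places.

0.145

Conditional on each component, P(X = 4): 1: 0.0194872; 2: 0.111111; 3: 0.25346.
By total probability, P(X = 4) = 0.16·0.0194872 + 0.5·0.111111 + 0.34·0.25346 = 0.14485.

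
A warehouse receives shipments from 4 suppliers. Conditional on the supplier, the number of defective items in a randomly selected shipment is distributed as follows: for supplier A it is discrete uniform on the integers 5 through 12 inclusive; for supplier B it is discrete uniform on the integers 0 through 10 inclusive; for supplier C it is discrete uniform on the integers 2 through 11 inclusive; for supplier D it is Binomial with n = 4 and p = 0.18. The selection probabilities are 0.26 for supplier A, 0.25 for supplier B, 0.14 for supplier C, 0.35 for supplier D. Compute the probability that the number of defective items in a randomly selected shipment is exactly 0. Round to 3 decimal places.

Conditional on each supplier, P(X = 0): A: 0; B: 0.0909091; C: 0; D: 0.452122.
By total probability, P(X = 0) = 0.26·0 + 0.25·0.0909091 + 0.14·0 + 0.35·0.452122 = 0.18097.

0.181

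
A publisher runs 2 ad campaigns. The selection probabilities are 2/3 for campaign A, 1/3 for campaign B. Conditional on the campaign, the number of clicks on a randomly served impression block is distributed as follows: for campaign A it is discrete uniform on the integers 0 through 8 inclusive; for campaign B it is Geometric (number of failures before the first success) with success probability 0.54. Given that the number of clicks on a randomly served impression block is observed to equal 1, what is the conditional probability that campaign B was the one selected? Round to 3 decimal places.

0.528

Likelihoods P(X=1 | ·): A: 0.111111; B: 0.2484.
Posterior ∝ prior × likelihood. Numerator for B: 0.333333·0.2484 = 0.0828.
Normalizing constant: 0.666667·0.111111 + 0.333333·0.2484 = 0.156874.
P(B | observation) = 0.0828 / 0.156874 = 0.527812.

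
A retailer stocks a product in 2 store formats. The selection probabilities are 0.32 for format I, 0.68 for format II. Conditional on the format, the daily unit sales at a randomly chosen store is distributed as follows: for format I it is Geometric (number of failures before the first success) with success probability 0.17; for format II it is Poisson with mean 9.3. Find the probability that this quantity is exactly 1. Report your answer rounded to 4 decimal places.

0.0457

Conditional on each format, P(X = 1): I: 0.1411; II: 0.000850245.
By total probability, P(X = 1) = 0.32·0.1411 + 0.68·0.000850245 = 0.0457302.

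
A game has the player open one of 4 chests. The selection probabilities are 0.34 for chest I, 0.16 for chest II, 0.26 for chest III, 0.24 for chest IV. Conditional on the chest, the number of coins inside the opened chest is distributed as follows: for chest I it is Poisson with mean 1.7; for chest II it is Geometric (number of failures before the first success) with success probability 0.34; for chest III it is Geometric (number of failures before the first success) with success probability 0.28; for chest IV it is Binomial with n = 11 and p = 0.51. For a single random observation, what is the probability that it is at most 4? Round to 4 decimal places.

0.7401

Conditional on each chest, P(X ≤ 4): I: 0.970385; II: 0.874767; III: 0.806508; IV: 0.252315.
By total probability, P(X ≤ 4) = 0.34·0.970385 + 0.16·0.874767 + 0.26·0.806508 + 0.24·0.252315 = 0.740141.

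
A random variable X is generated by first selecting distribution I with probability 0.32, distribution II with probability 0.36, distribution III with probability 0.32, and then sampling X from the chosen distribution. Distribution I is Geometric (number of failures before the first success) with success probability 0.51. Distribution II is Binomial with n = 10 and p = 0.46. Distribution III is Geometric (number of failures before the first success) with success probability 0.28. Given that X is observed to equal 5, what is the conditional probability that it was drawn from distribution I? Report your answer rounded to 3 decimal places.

0.043

Likelihoods P(X=5 | ·): I: 0.0144062; II: 0.238319; III: 0.0541777.
Posterior ∝ prior × likelihood. Numerator for I: 0.32·0.0144062 = 0.00461.
Normalizing constant: 0.32·0.0144062 + 0.36·0.238319 + 0.32·0.0541777 = 0.107742.
P(I | observation) = 0.00461 / 0.107742 = 0.0427875.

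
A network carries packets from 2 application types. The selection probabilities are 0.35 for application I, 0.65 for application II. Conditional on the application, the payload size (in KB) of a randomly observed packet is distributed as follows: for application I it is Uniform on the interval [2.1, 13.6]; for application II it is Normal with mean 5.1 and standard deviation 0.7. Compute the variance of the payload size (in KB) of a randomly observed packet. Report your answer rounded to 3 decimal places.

5.896

Per component, I: μ=7.85, E[X²]=72.6433; II: μ=5.1, E[X²]=26.5.
E[X] = 0.35·7.85 + 0.65·5.1 = 6.0625.
E[X²] = 0.35·72.6433 + 0.65·26.5 = 42.6502.
Var(X) = E[X²] − (E[X])² = 42.6502 − 36.7539 = 5.89626.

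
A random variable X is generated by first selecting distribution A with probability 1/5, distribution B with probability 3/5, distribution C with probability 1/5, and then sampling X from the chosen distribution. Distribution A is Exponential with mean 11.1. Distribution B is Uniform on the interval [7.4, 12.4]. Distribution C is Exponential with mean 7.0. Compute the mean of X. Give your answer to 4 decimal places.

9.5600

Component means — A: 11.1; B: 9.9; C: 7.
E[X] = 0.2·11.1 + 0.6·9.9 + 0.2·7 = 9.56.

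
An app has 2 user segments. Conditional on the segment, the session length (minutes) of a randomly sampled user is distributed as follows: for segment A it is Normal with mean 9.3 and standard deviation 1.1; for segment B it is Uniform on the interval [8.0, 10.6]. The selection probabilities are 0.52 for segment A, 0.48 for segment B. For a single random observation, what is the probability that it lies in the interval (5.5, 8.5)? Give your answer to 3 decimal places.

0.214

Conditional on each segment, P(5.5 < X < 8.5): A: 0.233254; B: 0.192308.
By total probability, P(5.5 < X < 8.5) = 0.52·0.233254 + 0.48·0.192308 = 0.2136.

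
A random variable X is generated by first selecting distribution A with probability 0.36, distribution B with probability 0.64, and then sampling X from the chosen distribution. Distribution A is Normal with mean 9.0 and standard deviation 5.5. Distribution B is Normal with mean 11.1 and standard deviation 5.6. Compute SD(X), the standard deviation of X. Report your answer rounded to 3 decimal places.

5.655

Per component, A: μ=9, E[X²]=111.25; B: μ=11.1, E[X²]=154.57.
E[X] = 0.36·9 + 0.64·11.1 = 10.344.
E[X²] = 0.36·111.25 + 0.64·154.57 = 138.975.
Var(X) = E[X²] − (E[X])² = 138.975 − 106.998 = 31.9765.
SD(X) = √31.9765 = 5.65477.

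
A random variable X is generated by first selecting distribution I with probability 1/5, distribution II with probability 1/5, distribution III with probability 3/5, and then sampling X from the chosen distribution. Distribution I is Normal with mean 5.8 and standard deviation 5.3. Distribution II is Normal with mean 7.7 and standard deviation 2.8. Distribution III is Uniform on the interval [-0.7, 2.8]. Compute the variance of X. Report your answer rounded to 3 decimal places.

15.957

Per component, I: μ=5.8, E[X²]=61.73; II: μ=7.7, E[X²]=67.13; III: μ=1.05, E[X²]=2.12333.
E[X] = 0.2·5.8 + 0.2·7.7 + 0.6·1.05 = 3.33.
E[X²] = 0.2·61.73 + 0.2·67.13 + 0.6·2.12333 = 27.046.
Var(X) = E[X²] − (E[X])² = 27.046 − 11.0889 = 15.9571.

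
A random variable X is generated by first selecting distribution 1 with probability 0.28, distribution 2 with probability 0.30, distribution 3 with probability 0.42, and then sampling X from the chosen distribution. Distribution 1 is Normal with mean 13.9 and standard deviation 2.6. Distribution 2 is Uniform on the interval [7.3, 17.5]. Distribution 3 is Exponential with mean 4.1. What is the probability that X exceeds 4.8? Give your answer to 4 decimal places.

Conditional on each component, P(X > 4.8): 1: 0.999767; 2: 1; 3: 0.31014.
By total probability, P(X > 4.8) = 0.28·0.999767 + 0.3·1 + 0.42·0.31014 = 0.710194.

0.7102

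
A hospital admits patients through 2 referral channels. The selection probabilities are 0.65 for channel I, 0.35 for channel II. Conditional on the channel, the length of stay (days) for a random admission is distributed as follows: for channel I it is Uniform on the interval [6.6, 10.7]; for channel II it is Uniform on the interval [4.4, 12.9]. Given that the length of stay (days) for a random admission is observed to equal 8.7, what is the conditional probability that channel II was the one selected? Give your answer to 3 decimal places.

0.206

Likelihoods f(8.7 | ·): I: 0.243902; II: 0.117647.
Posterior ∝ prior × likelihood. Numerator for II: 0.35·0.117647 = 0.0411765.
Normalizing constant: 0.65·0.243902 + 0.35·0.117647 = 0.199713.
P(II | observation) = 0.0411765 / 0.199713 = 0.206178.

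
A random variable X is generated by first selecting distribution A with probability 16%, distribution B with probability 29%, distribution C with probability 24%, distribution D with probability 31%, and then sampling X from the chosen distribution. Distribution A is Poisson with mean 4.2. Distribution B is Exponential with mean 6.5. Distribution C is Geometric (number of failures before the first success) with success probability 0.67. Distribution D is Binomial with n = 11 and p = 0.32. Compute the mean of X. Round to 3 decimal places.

Component means — A: 4.2; B: 6.5; C: 0.492537; D: 3.52.
E[X] = 0.16·4.2 + 0.29·6.5 + 0.24·0.492537 + 0.31·3.52 = 3.76641.

3.766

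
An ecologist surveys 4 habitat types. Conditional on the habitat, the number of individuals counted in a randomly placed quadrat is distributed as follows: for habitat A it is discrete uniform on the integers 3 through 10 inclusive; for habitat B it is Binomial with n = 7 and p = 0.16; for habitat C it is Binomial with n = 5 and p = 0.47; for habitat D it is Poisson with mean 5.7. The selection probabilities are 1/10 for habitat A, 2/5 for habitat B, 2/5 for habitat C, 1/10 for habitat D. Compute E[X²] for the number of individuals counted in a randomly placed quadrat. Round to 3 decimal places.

12.154

For each component E[X²] = Var + (mean)², giving A: 47.5; B: 2.1952; C: 6.768; D: 38.19.
Overall E[X²] = 0.1·47.5 + 0.4·2.1952 + 0.4·6.768 + 0.1·38.19 = 12.1543.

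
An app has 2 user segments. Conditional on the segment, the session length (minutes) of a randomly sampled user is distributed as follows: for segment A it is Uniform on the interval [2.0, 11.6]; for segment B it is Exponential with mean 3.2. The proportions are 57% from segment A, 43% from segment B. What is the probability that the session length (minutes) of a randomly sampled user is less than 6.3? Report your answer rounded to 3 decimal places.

0.625

Conditional on each segment, P(X < 6.3): A: 0.447917; B: 0.860369.
By total probability, P(X < 6.3) = 0.57·0.447917 + 0.43·0.860369 = 0.625271.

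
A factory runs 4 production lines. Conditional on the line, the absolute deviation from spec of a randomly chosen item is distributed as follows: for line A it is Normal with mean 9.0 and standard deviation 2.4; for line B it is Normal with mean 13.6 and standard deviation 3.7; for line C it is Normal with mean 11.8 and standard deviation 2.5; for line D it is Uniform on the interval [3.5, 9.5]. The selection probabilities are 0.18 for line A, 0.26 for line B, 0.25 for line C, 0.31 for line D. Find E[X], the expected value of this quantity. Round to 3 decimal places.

10.121

Component means — A: 9; B: 13.6; C: 11.8; D: 6.5.
E[X] = 0.18·9 + 0.26·13.6 + 0.25·11.8 + 0.31·6.5 = 10.121.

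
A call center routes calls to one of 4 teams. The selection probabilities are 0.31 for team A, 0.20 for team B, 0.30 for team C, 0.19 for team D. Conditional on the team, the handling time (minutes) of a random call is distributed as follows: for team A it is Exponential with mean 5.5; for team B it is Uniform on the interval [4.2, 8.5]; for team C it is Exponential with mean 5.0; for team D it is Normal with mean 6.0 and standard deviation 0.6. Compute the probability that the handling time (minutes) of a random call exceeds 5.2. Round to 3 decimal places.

0.553

Conditional on each team, P(X > 5.2): A: 0.388503; B: 0.767442; C: 0.353455; D: 0.908789.
By total probability, P(X > 5.2) = 0.31·0.388503 + 0.2·0.767442 + 0.3·0.353455 + 0.19·0.908789 = 0.552631.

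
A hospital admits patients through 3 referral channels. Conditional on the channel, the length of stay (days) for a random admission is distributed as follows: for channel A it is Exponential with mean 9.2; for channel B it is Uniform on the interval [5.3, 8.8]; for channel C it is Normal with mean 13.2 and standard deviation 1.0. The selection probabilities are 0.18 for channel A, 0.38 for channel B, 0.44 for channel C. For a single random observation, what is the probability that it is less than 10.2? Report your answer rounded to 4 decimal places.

0.5012

Conditional on each channel, P(X < 10.2): A: 0.670011; B: 1; C: 0.0013499.
By total probability, P(X < 10.2) = 0.18·0.670011 + 0.38·1 + 0.44·0.0013499 = 0.501196.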